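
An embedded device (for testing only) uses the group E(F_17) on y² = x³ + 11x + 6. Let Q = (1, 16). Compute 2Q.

tangent at (1, 16): λ = (3·1² + 11)/(2·16) ≡ 14/15. 15⁻¹ ≡ 8 (mod 17) since 15·8 = 120 ≡ 1, so λ ≡ 14·8 ≡ 10.
  x = λ² - 1 - 1 = 100 - 2 ≡ 13; y = λ·(1 - 13) - 16 ≡ 0. → (13, 0)

(13, 0)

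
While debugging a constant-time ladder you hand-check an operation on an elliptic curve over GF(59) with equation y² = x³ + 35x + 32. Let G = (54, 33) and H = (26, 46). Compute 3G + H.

First 3G:
Repeated addition: build up to 3G.
2G: tangent at (54, 33): λ = (3·54² + 35)/(2·33) ≡ 51/7. 7⁻¹ ≡ 17 (mod 59) since 7·17 = 119 ≡ 1, so λ ≡ 51·17 ≡ 41.
  x = λ² - 54 - 54 = 1681 - 108 ≡ 39; y = λ·(54 - 39) - 33 ≡ 51. → (39, 51)
3G: (39, 51) + (54, 33). λ = (33 - 51)/(54 - 39) ≡ 41/15 mod 59. 15⁻¹ ≡ 4 (mod 59), so λ ≡ 46.
  x = λ² - 39 - 54 = 2116 - 93 ≡ 17; y = λ·(39 - 17) - 51 ≡ 17. → (17, 17)
3G = (17, 17).
Finally 3G + H:
(17, 17) + (26, 46). λ = (46 - 17)/(26 - 17) ≡ 29/9 mod 59. 9⁻¹ ≡ 46 (mod 59) since 9·46 = 414 ≡ 1, so λ ≡ 36.
  x = λ² - 17 - 26 = 1296 - 43 ≡ 14; y = λ·(17 - 14) - 17 ≡ 32. → (14, 32)

(14, 32)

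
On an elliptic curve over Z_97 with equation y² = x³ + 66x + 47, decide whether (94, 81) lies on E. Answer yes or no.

no

y² = 81² ≡ 62; x³ + 66x + 47 = 836835 ≡ 16 (mod 97). 62 ≠ 16.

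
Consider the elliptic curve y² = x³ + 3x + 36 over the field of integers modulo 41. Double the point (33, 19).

tangent at (33, 19): λ = (3·33² + 3)/(2·19) ≡ 31/38. 38⁻¹ ≡ 27 (mod 41), so λ ≡ 31·27 ≡ 17.
  x = λ² - 33 - 33 = 289 - 66 ≡ 18; y = λ·(33 - 18) - 19 ≡ 31. → (18, 31)

(18, 31)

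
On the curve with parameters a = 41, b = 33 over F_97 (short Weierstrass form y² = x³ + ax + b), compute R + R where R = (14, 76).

tangent at (14, 76): λ = (3·14² + 41)/(2·76) ≡ 47/55. 55⁻¹ ≡ 30 (mod 97), so λ ≡ 47·30 ≡ 52.
  x = λ² - 14 - 14 = 2704 - 28 ≡ 57; y = λ·(14 - 57) - 76 ≡ 16. → (57, 16)

(57, 16)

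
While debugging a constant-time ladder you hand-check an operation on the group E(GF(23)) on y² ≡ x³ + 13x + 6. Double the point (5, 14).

(21, 8)

tangent at (5, 14): λ = (3·5² + 13)/(2·14) ≡ 19/5. 5⁻¹ ≡ 14 (mod 23) since 5·14 = 70 ≡ 1, so λ ≡ 19·14 ≡ 13.
  x = λ² - 5 - 5 = 169 - 10 ≡ 21; y = λ·(5 - 21) - 14 ≡ 8. → (21, 8)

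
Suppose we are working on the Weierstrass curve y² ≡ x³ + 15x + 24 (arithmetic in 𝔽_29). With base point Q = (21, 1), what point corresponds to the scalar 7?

(0, 13)

Double-and-add on 7 = (111)₂. Start with Q = (21, 1) for the leading 1-bit.
double: tangent at (21, 1): λ = (3·21² + 15)/(2·1) ≡ 4/2. 2⁻¹ ≡ 15 (mod 29) since 2·15 = 30 ≡ 1, so λ ≡ 4·15 ≡ 2.
  x = λ² - 21 - 21 = 4 - 42 ≡ 20; y = λ·(21 - 20) - 1 ≡ 1. → (20, 1)
add Q: (20, 1) + (21, 1). λ = (1 - 1)/(21 - 20) ≡ 0/1 mod 29. 1⁻¹ ≡ 1 (mod 29) since 1·1 = 1 ≡ 1, so λ ≡ 0.
  x = λ² - 20 - 21 = 0 - 41 ≡ 17; y = λ·(20 - 17) - 1 ≡ 28. → (17, 28)
double: tangent at (17, 28): λ = (3·17² + 15)/(2·28) ≡ 12/27. 27⁻¹ ≡ 14 (mod 29) since 27·14 = 378 ≡ 1, so λ ≡ 12·14 ≡ 23.
  x = λ² - 17 - 17 = 529 - 34 ≡ 2; y = λ·(17 - 2) - 28 ≡ 27. → (2, 27)
add Q: (2, 27) + (21, 1). λ = (1 - 27)/(21 - 2) ≡ 3/19 mod 29. 19⁻¹ ≡ 26 (mod 29), so λ ≡ 20.
  x = λ² - 2 - 21 = 400 - 23 ≡ 0; y = λ·(2 - 0) - 27 ≡ 13. → (0, 13)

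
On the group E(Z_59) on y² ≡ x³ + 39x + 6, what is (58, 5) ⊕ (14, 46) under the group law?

(38, 30)

(58, 5) + (14, 46). λ = (46 - 5)/(14 - 58) ≡ 41/15 mod 59. 15⁻¹ ≡ 4 (mod 59), so λ ≡ 46.
  x = λ² - 58 - 14 = 2116 - 72 ≡ 38; y = λ·(58 - 38) - 5 ≡ 30. → (38, 30)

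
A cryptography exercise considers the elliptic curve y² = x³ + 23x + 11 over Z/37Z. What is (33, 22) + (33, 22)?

(18, 35)

tangent at (33, 22): λ = (3·33² + 23)/(2·22) ≡ 34/7. 7⁻¹ ≡ 16 (mod 37), so λ ≡ 34·16 ≡ 26.
  x = λ² - 33 - 33 = 676 - 66 ≡ 18; y = λ·(33 - 18) - 22 ≡ 35. → (18, 35)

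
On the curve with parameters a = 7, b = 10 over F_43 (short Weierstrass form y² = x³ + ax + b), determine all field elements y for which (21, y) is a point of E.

x³ + 7x + 10 = 9418 ≡ 1 (mod 43).
Square roots of 1 mod 43: 1 and 42 (since 1² = 1 ≡ 1).

1, 42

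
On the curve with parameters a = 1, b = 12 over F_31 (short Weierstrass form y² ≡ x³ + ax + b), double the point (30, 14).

tangent at (30, 14): λ = (3·30² + 1)/(2·14) ≡ 4/28. 28⁻¹ ≡ 10 (mod 31), so λ ≡ 4·10 ≡ 9.
  x = λ² - 30 - 30 = 81 - 60 ≡ 21; y = λ·(30 - 21) - 14 ≡ 5. → (21, 5)

(21, 5)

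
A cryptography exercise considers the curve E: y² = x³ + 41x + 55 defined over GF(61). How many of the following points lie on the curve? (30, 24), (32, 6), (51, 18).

1

(30, 24): 24² ≡ 27, rhs ≡ 42 → off.
(32, 6): 6² ≡ 36, rhs ≡ 36 → on.
(51, 18): 18² ≡ 19, rhs ≡ 48 → off.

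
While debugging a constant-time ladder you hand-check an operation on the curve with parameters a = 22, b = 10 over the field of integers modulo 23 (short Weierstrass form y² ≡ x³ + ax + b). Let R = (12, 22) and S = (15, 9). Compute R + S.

(12, 22) + (15, 9). λ = (9 - 22)/(15 - 12) ≡ 10/3 mod 23. 3⁻¹ ≡ 8 (mod 23), so λ ≡ 11.
  x = λ² - 12 - 15 = 121 - 27 ≡ 2; y = λ·(12 - 2) - 22 ≡ 19. → (2, 19)

(2, 19)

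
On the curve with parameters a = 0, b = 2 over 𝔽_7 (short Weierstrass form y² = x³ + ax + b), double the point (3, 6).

tangent at (3, 6): λ = (3·3² + 0)/(2·6) ≡ 6/5. 5⁻¹ ≡ 3 (mod 7), so λ ≡ 6·3 ≡ 4.
  x = λ² - 3 - 3 = 16 - 6 ≡ 3; y = λ·(3 - 3) - 6 ≡ 1. → (3, 1)

(3, 1)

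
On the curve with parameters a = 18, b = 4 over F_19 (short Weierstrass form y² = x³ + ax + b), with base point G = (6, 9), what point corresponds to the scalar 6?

(14, 13)

Double-and-add on 6 = (110)₂. Start with G = (6, 9) for the leading 1-bit.
double: tangent at (6, 9): λ = (3·6² + 18)/(2·9) ≡ 12/18. 18⁻¹ ≡ 18 (mod 19), so λ ≡ 12·18 ≡ 7.
  x = λ² - 6 - 6 = 49 - 12 ≡ 18; y = λ·(6 - 18) - 9 ≡ 2. → (18, 2)
add G: (18, 2) + (6, 9). λ = (9 - 2)/(6 - 18) ≡ 7/7 mod 19. 7⁻¹ ≡ 11 (mod 19), so λ ≡ 1.
  x = λ² - 18 - 6 = 1 - 24 ≡ 15; y = λ·(18 - 15) - 2 ≡ 1. → (15, 1)
double: tangent at (15, 1): λ = (3·15² + 18)/(2·1) ≡ 9/2. 2⁻¹ ≡ 10 (mod 19), so λ ≡ 9·10 ≡ 14.
  x = λ² - 15 - 15 = 196 - 30 ≡ 14; y = λ·(15 - 14) - 1 ≡ 13. → (14, 13)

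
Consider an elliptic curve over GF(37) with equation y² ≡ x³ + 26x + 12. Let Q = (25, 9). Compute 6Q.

(16, 11)

Double-and-add on 6 = (110)₂. Start with Q = (25, 9) for the leading 1-bit.
double: tangent at (25, 9): λ = (3·25² + 26)/(2·9) ≡ 14/18. 18⁻¹ ≡ 35 (mod 37), so λ ≡ 14·35 ≡ 9.
  x = λ² - 25 - 25 = 81 - 50 ≡ 31; y = λ·(25 - 31) - 9 ≡ 11. → (31, 11)
add Q: (31, 11) + (25, 9). λ = (9 - 11)/(25 - 31) ≡ 35/31 mod 37. 31⁻¹ ≡ 6 (mod 37) since 31·6 = 186 ≡ 1, so λ ≡ 25.
  x = λ² - 31 - 25 = 625 - 56 ≡ 14; y = λ·(31 - 14) - 11 ≡ 7. → (14, 7)
double: tangent at (14, 7): λ = (3·14² + 26)/(2·7) ≡ 22/14. 14⁻¹ ≡ 8 (mod 37) since 14·8 = 112 ≡ 1, so λ ≡ 22·8 ≡ 28.
  x = λ² - 14 - 14 = 784 - 28 ≡ 16; y = λ·(14 - 16) - 7 ≡ 11. → (16, 11)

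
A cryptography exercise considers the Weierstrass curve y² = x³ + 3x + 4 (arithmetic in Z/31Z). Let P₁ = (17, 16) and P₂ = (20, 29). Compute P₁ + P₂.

(30, 0)

(17, 16) + (20, 29). λ = (29 - 16)/(20 - 17) ≡ 13/3 mod 31. 3⁻¹ ≡ 21 (mod 31) since 3·21 = 63 ≡ 1, so λ ≡ 25.
  x = λ² - 17 - 20 = 625 - 37 ≡ 30; y = λ·(17 - 30) - 16 ≡ 0. → (30, 0)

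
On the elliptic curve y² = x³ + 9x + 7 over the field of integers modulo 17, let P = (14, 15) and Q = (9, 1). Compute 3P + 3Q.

O

First 3P:
Repeated addition: build up to 3P.
2P: tangent at (14, 15): λ = (3·14² + 9)/(2·15) ≡ 2/13. 13⁻¹ ≡ 4 (mod 17), so λ ≡ 2·4 ≡ 8.
  x = λ² - 14 - 14 = 64 - 28 ≡ 2; y = λ·(14 - 2) - 15 ≡ 13. → (2, 13)
3P: (2, 13) + (14, 15). λ = (15 - 13)/(14 - 2) ≡ 2/12 mod 17. 12⁻¹ ≡ 10 (mod 17) since 12·10 = 120 ≡ 1, so λ ≡ 3.
  x = λ² - 2 - 14 = 9 - 16 ≡ 10; y = λ·(2 - 10) - 13 ≡ 14. → (10, 14)
3P = (10, 14).
Next 3Q:
Repeated addition: build up to 3Q.
2Q: tangent at (9, 1): λ = (3·9² + 9)/(2·1) ≡ 14/2. 2⁻¹ ≡ 9 (mod 17), so λ ≡ 14·9 ≡ 7.
  x = λ² - 9 - 9 = 49 - 18 ≡ 14; y = λ·(9 - 14) - 1 ≡ 15. → (14, 15)
3Q: (14, 15) + (9, 1). λ = (1 - 15)/(9 - 14) ≡ 3/12 mod 17. 12⁻¹ ≡ 10 (mod 17), so λ ≡ 13.
  x = λ² - 14 - 9 = 169 - 23 ≡ 10; y = λ·(14 - 10) - 15 ≡ 3. → (10, 3)
3Q = (10, 3).
Finally 3P + 3Q:
(10, 14) + (10, 3): same x and y₁ ≡ -y₂, so the sum is ∞.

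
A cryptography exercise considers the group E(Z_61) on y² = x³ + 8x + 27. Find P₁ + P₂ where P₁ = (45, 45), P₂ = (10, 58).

(45, 45) + (10, 58). λ = (58 - 45)/(10 - 45) ≡ 13/26 mod 61. 26⁻¹ ≡ 54 (mod 61), so λ ≡ 31.
  x = λ² - 45 - 10 = 961 - 55 ≡ 52; y = λ·(45 - 52) - 45 ≡ 43. → (52, 43)

(52, 43)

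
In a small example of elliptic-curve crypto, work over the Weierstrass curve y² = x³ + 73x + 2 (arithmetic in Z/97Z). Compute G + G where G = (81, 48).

tangent at (81, 48): λ = (3·81² + 73)/(2·48) ≡ 65/96. 96⁻¹ ≡ 96 (mod 97), so λ ≡ 65·96 ≡ 32.
  x = λ² - 81 - 81 = 1024 - 162 ≡ 86; y = λ·(81 - 86) - 48 ≡ 83. → (86, 83)

(86, 83)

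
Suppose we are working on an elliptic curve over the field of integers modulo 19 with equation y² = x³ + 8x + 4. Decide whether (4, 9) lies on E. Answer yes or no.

yes

y² = 9² ≡ 5; x³ + 8x + 4 = 100 ≡ 5 (mod 19). 5 = 5.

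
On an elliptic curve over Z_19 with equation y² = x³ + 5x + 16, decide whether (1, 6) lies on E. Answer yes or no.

y² = 6² ≡ 17; x³ + 5x + 16 = 22 ≡ 3 (mod 19). 17 ≠ 3.

no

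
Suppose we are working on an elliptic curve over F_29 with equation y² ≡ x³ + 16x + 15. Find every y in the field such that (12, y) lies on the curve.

none

x³ + 16x + 15 = 1935 ≡ 21 (mod 29).
21 is a non-residue mod 29; no y exists.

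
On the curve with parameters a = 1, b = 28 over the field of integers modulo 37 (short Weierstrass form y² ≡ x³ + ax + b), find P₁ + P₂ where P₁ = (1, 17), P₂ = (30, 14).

(31, 18)

(1, 17) + (30, 14). λ = (14 - 17)/(30 - 1) ≡ 34/29 mod 37. 29⁻¹ ≡ 23 (mod 37), so λ ≡ 5.
  x = λ² - 1 - 30 = 25 - 31 ≡ 31; y = λ·(1 - 31) - 17 ≡ 18. → (31, 18)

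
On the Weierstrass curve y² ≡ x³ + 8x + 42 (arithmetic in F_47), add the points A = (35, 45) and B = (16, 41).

(35, 45) + (16, 41). λ = (41 - 45)/(16 - 35) ≡ 43/28 mod 47. 28⁻¹ ≡ 42 (mod 47) since 28·42 = 1176 ≡ 1, so λ ≡ 20.
  x = λ² - 35 - 16 = 400 - 51 ≡ 20; y = λ·(35 - 20) - 45 ≡ 20. → (20, 20)

(20, 20)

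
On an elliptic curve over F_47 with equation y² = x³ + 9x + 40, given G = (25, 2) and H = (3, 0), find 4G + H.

(15, 42)

First 4G:
Repeated addition: build up to 4G.
2G: tangent at (25, 2): λ = (3·25² + 9)/(2·2) ≡ 4/4. 4⁻¹ ≡ 12 (mod 47), so λ ≡ 4·12 ≡ 1.
  x = λ² - 25 - 25 = 1 - 50 ≡ 45; y = λ·(25 - 45) - 2 ≡ 25. → (45, 25)
3G: (45, 25) + (25, 2). λ = (2 - 25)/(25 - 45) ≡ 24/27 mod 47. 27⁻¹ ≡ 7 (mod 47), so λ ≡ 27.
  x = λ² - 45 - 25 = 729 - 70 ≡ 1; y = λ·(45 - 1) - 25 ≡ 35. → (1, 35)
4G: (1, 35) + (25, 2). λ = (2 - 35)/(25 - 1) ≡ 14/24 mod 47. 24⁻¹ ≡ 2 (mod 47) since 24·2 = 48 ≡ 1, so λ ≡ 28.
  x = λ² - 1 - 25 = 784 - 26 ≡ 6; y = λ·(1 - 6) - 35 ≡ 13. → (6, 13)
4G = (6, 13).
Finally 4G + H:
(6, 13) + (3, 0). λ = (0 - 13)/(3 - 6) ≡ 34/44 mod 47. 44⁻¹ ≡ 31 (mod 47), so λ ≡ 20.
  x = λ² - 6 - 3 = 400 - 9 ≡ 15; y = λ·(6 - 15) - 13 ≡ 42. → (15, 42)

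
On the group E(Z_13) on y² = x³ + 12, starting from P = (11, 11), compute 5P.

Repeated addition: build up to 5P.
2P: tangent at (11, 11): λ = (3·11² + 0)/(2·11) ≡ 12/9. 9⁻¹ ≡ 3 (mod 13), so λ ≡ 12·3 ≡ 10.
  x = λ² - 11 - 11 = 100 - 22 ≡ 0; y = λ·(11 - 0) - 11 ≡ 8. → (0, 8)
3P: (0, 8) + (11, 11). λ = (11 - 8)/(11 - 0) ≡ 3/11 mod 13. 11⁻¹ ≡ 6 (mod 13), so λ ≡ 5.
  x = λ² - 0 - 11 = 25 - 11 ≡ 1; y = λ·(0 - 1) - 8 ≡ 0. → (1, 0)
4P: (1, 0) + (11, 11). λ = (11 - 0)/(11 - 1) ≡ 11/10 mod 13. 10⁻¹ ≡ 4 (mod 13), so λ ≡ 5.
  x = λ² - 1 - 11 = 25 - 12 ≡ 0; y = λ·(1 - 0) - 0 ≡ 5. → (0, 5)
5P: (0, 5) + (11, 11). λ = (11 - 5)/(11 - 0) ≡ 6/11 mod 13. 11⁻¹ ≡ 6 (mod 13), so λ ≡ 10.
  x = λ² - 0 - 11 = 100 - 11 ≡ 11; y = λ·(0 - 11) - 5 ≡ 2. → (11, 2)

(11, 2)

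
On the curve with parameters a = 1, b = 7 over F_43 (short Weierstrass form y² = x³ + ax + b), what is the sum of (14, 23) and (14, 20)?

The two points share x = 14 and their y-coordinates satisfy 23 + 20 ≡ 0 (mod 43), so they are inverses. Their sum is 𝒪.

O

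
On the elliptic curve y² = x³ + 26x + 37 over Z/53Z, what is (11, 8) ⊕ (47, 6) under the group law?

(11, 8) + (47, 6). λ = (6 - 8)/(47 - 11) ≡ 51/36 mod 53. 36⁻¹ ≡ 28 (mod 53), so λ ≡ 50.
  x = λ² - 11 - 47 = 2500 - 58 ≡ 4; y = λ·(11 - 4) - 8 ≡ 24. → (4, 24)

(4, 24)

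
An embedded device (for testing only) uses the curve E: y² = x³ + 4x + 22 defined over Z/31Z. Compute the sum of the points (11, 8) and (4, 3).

(26, 30)

(11, 8) + (4, 3). λ = (3 - 8)/(4 - 11) ≡ 26/24 mod 31. 24⁻¹ ≡ 22 (mod 31) since 24·22 = 528 ≡ 1, so λ ≡ 14.
  x = λ² - 11 - 4 = 196 - 15 ≡ 26; y = λ·(11 - 26) - 8 ≡ 30. → (26, 30)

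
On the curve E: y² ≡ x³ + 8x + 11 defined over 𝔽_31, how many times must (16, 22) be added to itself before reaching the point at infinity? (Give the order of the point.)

2P: tangent at (16, 22): λ = (3·16² + 8)/(2·22) ≡ 1/13. 13⁻¹ ≡ 12 (mod 31) since 13·12 = 156 ≡ 1, so λ ≡ 1·12 ≡ 12.
  x = λ² - 16 - 16 = 144 - 32 ≡ 19; y = λ·(16 - 19) - 22 ≡ 4. → (19, 4)
3P: (19, 4) + (16, 22). λ = (22 - 4)/(16 - 19) ≡ 18/28 mod 31. 28⁻¹ ≡ 10 (mod 31), so λ ≡ 25.
  x = λ² - 19 - 16 = 625 - 35 ≡ 1; y = λ·(19 - 1) - 4 ≡ 12. → (1, 12)
4P: (1, 12) + (16, 22). λ = (22 - 12)/(16 - 1) ≡ 10/15 mod 31. 15⁻¹ ≡ 29 (mod 31), so λ ≡ 11.
  x = λ² - 1 - 16 = 121 - 17 ≡ 11; y = λ·(1 - 11) - 12 ≡ 2. → (11, 2)
5P: (11, 2) + (16, 22). λ = (22 - 2)/(16 - 11) ≡ 20/5 mod 31. 5⁻¹ ≡ 25 (mod 31) since 5·25 = 125 ≡ 1, so λ ≡ 4.
  x = λ² - 11 - 16 = 16 - 27 ≡ 20; y = λ·(11 - 20) - 2 ≡ 24. → (20, 24)
6P: (20, 24) + (16, 22). λ = (22 - 24)/(16 - 20) ≡ 29/27 mod 31. 27⁻¹ ≡ 23 (mod 31) since 27·23 = 621 ≡ 1, so λ ≡ 16.
  x = λ² - 20 - 16 = 256 - 36 ≡ 3; y = λ·(20 - 3) - 24 ≡ 0. → (3, 0)
7P: (3, 0) + (16, 22). λ = (22 - 0)/(16 - 3) ≡ 22/13 mod 31. 13⁻¹ ≡ 12 (mod 31) since 13·12 = 156 ≡ 1, so λ ≡ 16.
  x = λ² - 3 - 16 = 256 - 19 ≡ 20; y = λ·(3 - 20) - 0 ≡ 7. → (20, 7)
8P: (20, 7) + (16, 22). λ = (22 - 7)/(16 - 20) ≡ 15/27 mod 31. 27⁻¹ ≡ 23 (mod 31), so λ ≡ 4.
  x = λ² - 20 - 16 = 16 - 36 ≡ 11; y = λ·(20 - 11) - 7 ≡ 29. → (11, 29)
9P: (11, 29) + (16, 22). λ = (22 - 29)/(16 - 11) ≡ 24/5 mod 31. 5⁻¹ ≡ 25 (mod 31), so λ ≡ 11.
  x = λ² - 11 - 16 = 121 - 27 ≡ 1; y = λ·(11 - 1) - 29 ≡ 19. → (1, 19)
10P: (1, 19) + (16, 22). λ = (22 - 19)/(16 - 1) ≡ 3/15 mod 31. 15⁻¹ ≡ 29 (mod 31) since 15·29 = 435 ≡ 1, so λ ≡ 25.
  x = λ² - 1 - 16 = 625 - 17 ≡ 19; y = λ·(1 - 19) - 19 ≡ 27. → (19, 27)
11P: (19, 27) + (16, 22). λ = (22 - 27)/(16 - 19) ≡ 26/28 mod 31. 28⁻¹ ≡ 10 (mod 31), so λ ≡ 12.
  x = λ² - 19 - 16 = 144 - 35 ≡ 16; y = λ·(19 - 16) - 27 ≡ 9. → (16, 9)
12P: (16, 9) + (16, 22): same x and y₁ ≡ -y₂, so the sum is the point at infinity.
12P = the point at infinity, so the order is 12.

12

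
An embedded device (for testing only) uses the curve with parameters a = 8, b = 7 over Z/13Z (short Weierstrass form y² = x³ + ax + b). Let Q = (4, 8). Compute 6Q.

(5, 4)

Double-and-add on 6 = (110)₂. Start with Q = (4, 8) for the leading 1-bit.
double: tangent at (4, 8): λ = (3·4² + 8)/(2·8) ≡ 4/3. 3⁻¹ ≡ 9 (mod 13), so λ ≡ 4·9 ≡ 10.
  x = λ² - 4 - 4 = 100 - 8 ≡ 1; y = λ·(4 - 1) - 8 ≡ 9. → (1, 9)
add Q: (1, 9) + (4, 8). λ = (8 - 9)/(4 - 1) ≡ 12/3 mod 13. 3⁻¹ ≡ 9 (mod 13), so λ ≡ 4.
  x = λ² - 1 - 4 = 16 - 5 ≡ 11; y = λ·(1 - 11) - 9 ≡ 3. → (11, 3)
double: tangent at (11, 3): λ = (3·11² + 8)/(2·3) ≡ 7/6. 6⁻¹ ≡ 11 (mod 13), so λ ≡ 7·11 ≡ 12.
  x = λ² - 11 - 11 = 144 - 22 ≡ 5; y = λ·(11 - 5) - 3 ≡ 4. → (5, 4)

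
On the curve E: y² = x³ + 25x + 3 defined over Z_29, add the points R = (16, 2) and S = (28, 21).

(16, 2) + (28, 21). λ = (21 - 2)/(28 - 16) ≡ 19/12 mod 29. 12⁻¹ ≡ 17 (mod 29), so λ ≡ 4.
  x = λ² - 16 - 28 = 16 - 44 ≡ 1; y = λ·(16 - 1) - 2 ≡ 0. → (1, 0)

(1, 0)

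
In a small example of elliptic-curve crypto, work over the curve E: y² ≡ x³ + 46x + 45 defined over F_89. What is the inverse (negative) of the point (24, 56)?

(24, 33)

-(24, 56) = (24, -56 mod 89) = (24, 33).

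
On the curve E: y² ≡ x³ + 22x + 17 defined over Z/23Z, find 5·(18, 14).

Write P = (18, 14).
Repeated addition: build up to 5P.
2P: tangent at (18, 14): λ = (3·18² + 22)/(2·14) ≡ 5/5. 5⁻¹ ≡ 14 (mod 23), so λ ≡ 5·14 ≡ 1.
  x = λ² - 18 - 18 = 1 - 36 ≡ 11; y = λ·(18 - 11) - 14 ≡ 16. → (11, 16)
3P: (11, 16) + (18, 14). λ = (14 - 16)/(18 - 11) ≡ 21/7 mod 23. 7⁻¹ ≡ 10 (mod 23), so λ ≡ 3.
  x = λ² - 11 - 18 = 9 - 29 ≡ 3; y = λ·(11 - 3) - 16 ≡ 8. → (3, 8)
4P: (3, 8) + (18, 14). λ = (14 - 8)/(18 - 3) ≡ 6/15 mod 23. 15⁻¹ ≡ 20 (mod 23) since 15·20 = 300 ≡ 1, so λ ≡ 5.
  x = λ² - 3 - 18 = 25 - 21 ≡ 4; y = λ·(3 - 4) - 8 ≡ 10. → (4, 10)
5P: (4, 10) + (18, 14). λ = (14 - 10)/(18 - 4) ≡ 4/14 mod 23. 14⁻¹ ≡ 5 (mod 23) since 14·5 = 70 ≡ 1, so λ ≡ 20.
  x = λ² - 4 - 18 = 400 - 22 ≡ 10; y = λ·(4 - 10) - 10 ≡ 8. → (10, 8)

(10, 8)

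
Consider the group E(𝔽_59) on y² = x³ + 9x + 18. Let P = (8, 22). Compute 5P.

(31, 36)

Double-and-add on 5 = (101)₂. Start with P = (8, 22) for the leading 1-bit.
double: tangent at (8, 22): λ = (3·8² + 9)/(2·22) ≡ 24/44. 44⁻¹ ≡ 55 (mod 59), so λ ≡ 24·55 ≡ 22.
  x = λ² - 8 - 8 = 484 - 16 ≡ 55; y = λ·(8 - 55) - 22 ≡ 6. → (55, 6)
double: tangent at (55, 6): λ = (3·55² + 9)/(2·6) ≡ 57/12. 12⁻¹ ≡ 5 (mod 59) since 12·5 = 60 ≡ 1, so λ ≡ 57·5 ≡ 49.
  x = λ² - 55 - 55 = 2401 - 110 ≡ 49; y = λ·(55 - 49) - 6 ≡ 52. → (49, 52)
add P: (49, 52) + (8, 22). λ = (22 - 52)/(8 - 49) ≡ 29/18 mod 59. 18⁻¹ ≡ 23 (mod 59), so λ ≡ 18.
  x = λ² - 49 - 8 = 324 - 57 ≡ 31; y = λ·(49 - 31) - 52 ≡ 36. → (31, 36)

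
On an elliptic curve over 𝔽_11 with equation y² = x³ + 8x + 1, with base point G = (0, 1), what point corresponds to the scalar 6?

(8, 7)

Double-and-add on 6 = (110)₂. Start with G = (0, 1) for the leading 1-bit.
double: tangent at (0, 1): λ = (3·0² + 8)/(2·1) ≡ 8/2. 2⁻¹ ≡ 6 (mod 11), so λ ≡ 8·6 ≡ 4.
  x = λ² - 0 - 0 = 16 - 0 ≡ 5; y = λ·(0 - 5) - 1 ≡ 1. → (5, 1)
add G: (5, 1) + (0, 1). λ = (1 - 1)/(0 - 5) ≡ 0/6 mod 11. 6⁻¹ ≡ 2 (mod 11) since 6·2 = 12 ≡ 1, so λ ≡ 0.
  x = λ² - 5 - 0 = 0 - 5 ≡ 6; y = λ·(5 - 6) - 1 ≡ 10. → (6, 10)
double: tangent at (6, 10): λ = (3·6² + 8)/(2·10) ≡ 6/9. 9⁻¹ ≡ 5 (mod 11), so λ ≡ 6·5 ≡ 8.
  x = λ² - 6 - 6 = 64 - 12 ≡ 8; y = λ·(6 - 8) - 10 ≡ 7. → (8, 7)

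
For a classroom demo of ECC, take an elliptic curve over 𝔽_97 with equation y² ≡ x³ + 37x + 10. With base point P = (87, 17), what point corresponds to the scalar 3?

Repeated addition: build up to 3P.
2P: tangent at (87, 17): λ = (3·87² + 37)/(2·17) ≡ 46/34. 34⁻¹ ≡ 20 (mod 97), so λ ≡ 46·20 ≡ 47.
  x = λ² - 87 - 87 = 2209 - 174 ≡ 95; y = λ·(87 - 95) - 17 ≡ 92. → (95, 92)
3P: (95, 92) + (87, 17). λ = (17 - 92)/(87 - 95) ≡ 22/89 mod 97. 89⁻¹ ≡ 12 (mod 97) since 89·12 = 1068 ≡ 1, so λ ≡ 70.
  x = λ² - 95 - 87 = 4900 - 182 ≡ 62; y = λ·(95 - 62) - 92 ≡ 84. → (62, 84)

(62, 84)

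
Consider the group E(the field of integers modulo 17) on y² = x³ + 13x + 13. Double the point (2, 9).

(9, 3)

tangent at (2, 9): λ = (3·2² + 13)/(2·9) ≡ 8/1. 1⁻¹ ≡ 1 (mod 17), so λ ≡ 8·1 ≡ 8.
  x = λ² - 2 - 2 = 64 - 4 ≡ 9; y = λ·(2 - 9) - 9 ≡ 3. → (9, 3)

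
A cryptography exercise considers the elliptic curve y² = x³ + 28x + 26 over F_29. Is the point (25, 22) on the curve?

y² = 22² ≡ 20; x³ + 28x + 26 = 16351 ≡ 24 (mod 29). 20 ≠ 24.

no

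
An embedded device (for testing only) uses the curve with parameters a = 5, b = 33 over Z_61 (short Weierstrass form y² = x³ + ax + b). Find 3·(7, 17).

Write P = (7, 17).
Repeated addition: build up to 3P.
2P: tangent at (7, 17): λ = (3·7² + 5)/(2·17) ≡ 30/34. 34⁻¹ ≡ 9 (mod 61), so λ ≡ 30·9 ≡ 26.
  x = λ² - 7 - 7 = 676 - 14 ≡ 52; y = λ·(7 - 52) - 17 ≡ 33. → (52, 33)
3P: (52, 33) + (7, 17). λ = (17 - 33)/(7 - 52) ≡ 45/16 mod 61. 16⁻¹ ≡ 42 (mod 61), so λ ≡ 60.
  x = λ² - 52 - 7 = 3600 - 59 ≡ 3; y = λ·(52 - 3) - 33 ≡ 40. → (3, 40)

(3, 40)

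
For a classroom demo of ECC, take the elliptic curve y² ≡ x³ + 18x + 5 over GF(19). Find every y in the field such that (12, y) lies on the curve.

x³ + 18x + 5 = 1949 ≡ 11 (mod 19).
Square roots of 11 mod 19: 7 and 12 (since 7² = 49 ≡ 11).

7, 12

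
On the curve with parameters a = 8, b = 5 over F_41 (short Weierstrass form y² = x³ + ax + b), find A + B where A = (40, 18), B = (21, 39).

(40, 18) + (21, 39). λ = (39 - 18)/(21 - 40) ≡ 21/22 mod 41. 22⁻¹ ≡ 28 (mod 41) since 22·28 = 616 ≡ 1, so λ ≡ 14.
  x = λ² - 40 - 21 = 196 - 61 ≡ 12; y = λ·(40 - 12) - 18 ≡ 5. → (12, 5)

(12, 5)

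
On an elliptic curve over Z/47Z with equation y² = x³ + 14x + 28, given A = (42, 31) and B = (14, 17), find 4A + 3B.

First 4A:
Repeated addition: build up to 4A.
2A: tangent at (42, 31): λ = (3·42² + 14)/(2·31) ≡ 42/15. 15⁻¹ ≡ 22 (mod 47), so λ ≡ 42·22 ≡ 31.
  x = λ² - 42 - 42 = 961 - 84 ≡ 31; y = λ·(42 - 31) - 31 ≡ 28. → (31, 28)
3A: (31, 28) + (42, 31). λ = (31 - 28)/(42 - 31) ≡ 3/11 mod 47. 11⁻¹ ≡ 30 (mod 47), so λ ≡ 43.
  x = λ² - 31 - 42 = 1849 - 73 ≡ 37; y = λ·(31 - 37) - 28 ≡ 43. → (37, 43)
4A: (37, 43) + (42, 31). λ = (31 - 43)/(42 - 37) ≡ 35/5 mod 47. 5⁻¹ ≡ 19 (mod 47), so λ ≡ 7.
  x = λ² - 37 - 42 = 49 - 79 ≡ 17; y = λ·(37 - 17) - 43 ≡ 3. → (17, 3)
4A = (17, 3).
Next 3B:
Repeated addition: build up to 3B.
2B: tangent at (14, 17): λ = (3·14² + 14)/(2·17) ≡ 38/34. 34⁻¹ ≡ 18 (mod 47), so λ ≡ 38·18 ≡ 26.
  x = λ² - 14 - 14 = 676 - 28 ≡ 37; y = λ·(14 - 37) - 17 ≡ 43. → (37, 43)
3B: (37, 43) + (14, 17). λ = (17 - 43)/(14 - 37) ≡ 21/24 mod 47. 24⁻¹ ≡ 2 (mod 47) since 24·2 = 48 ≡ 1, so λ ≡ 42.
  x = λ² - 37 - 14 = 1764 - 51 ≡ 21; y = λ·(37 - 21) - 43 ≡ 18. → (21, 18)
3B = (21, 18).
Finally 4A + 3B:
(17, 3) + (21, 18). λ = (18 - 3)/(21 - 17) ≡ 15/4 mod 47. 4⁻¹ ≡ 12 (mod 47) since 4·12 = 48 ≡ 1, so λ ≡ 39.
  x = λ² - 17 - 21 = 1521 - 38 ≡ 26; y = λ·(17 - 26) - 3 ≡ 22. → (26, 22)

(26, 22)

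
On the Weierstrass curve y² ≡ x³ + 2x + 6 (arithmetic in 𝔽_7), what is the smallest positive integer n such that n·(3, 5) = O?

2P: tangent at (3, 5): λ = (3·3² + 2)/(2·5) ≡ 1/3. 3⁻¹ ≡ 5 (mod 7), so λ ≡ 1·5 ≡ 5.
  x = λ² - 3 - 3 = 25 - 6 ≡ 5; y = λ·(3 - 5) - 5 ≡ 6. → (5, 6)
3P: (5, 6) + (3, 5). λ = (5 - 6)/(3 - 5) ≡ 6/5 mod 7. 5⁻¹ ≡ 3 (mod 7), so λ ≡ 4.
  x = λ² - 5 - 3 = 16 - 8 ≡ 1; y = λ·(5 - 1) - 6 ≡ 3. → (1, 3)
4P: (1, 3) + (3, 5). λ = (5 - 3)/(3 - 1) ≡ 2/2 mod 7. 2⁻¹ ≡ 4 (mod 7) since 2·4 = 8 ≡ 1, so λ ≡ 1.
  x = λ² - 1 - 3 = 1 - 4 ≡ 4; y = λ·(1 - 4) - 3 ≡ 1. → (4, 1)
5P: (4, 1) + (3, 5). λ = (5 - 1)/(3 - 4) ≡ 4/6 mod 7. 6⁻¹ ≡ 6 (mod 7), so λ ≡ 3.
  x = λ² - 4 - 3 = 9 - 7 ≡ 2; y = λ·(4 - 2) - 1 ≡ 5. → (2, 5)
6P: (2, 5) + (3, 5). λ = (5 - 5)/(3 - 2) ≡ 0/1 mod 7. 1⁻¹ ≡ 1 (mod 7), so λ ≡ 0.
  x = λ² - 2 - 3 = 0 - 5 ≡ 2; y = λ·(2 - 2) - 5 ≡ 2. → (2, 2)
7P: (2, 2) + (3, 5). λ = (5 - 2)/(3 - 2) ≡ 3/1 mod 7. 1⁻¹ ≡ 1 (mod 7), so λ ≡ 3.
  x = λ² - 2 - 3 = 9 - 5 ≡ 4; y = λ·(2 - 4) - 2 ≡ 6. → (4, 6)
8P: (4, 6) + (3, 5). λ = (5 - 6)/(3 - 4) ≡ 6/6 mod 7. 6⁻¹ ≡ 6 (mod 7) since 6·6 = 36 ≡ 1, so λ ≡ 1.
  x = λ² - 4 - 3 = 1 - 7 ≡ 1; y = λ·(4 - 1) - 6 ≡ 4. → (1, 4)
9P: (1, 4) + (3, 5). λ = (5 - 4)/(3 - 1) ≡ 1/2 mod 7. 2⁻¹ ≡ 4 (mod 7), so λ ≡ 4.
  x = λ² - 1 - 3 = 16 - 4 ≡ 5; y = λ·(1 - 5) - 4 ≡ 1. → (5, 1)
10P: (5, 1) + (3, 5). λ = (5 - 1)/(3 - 5) ≡ 4/5 mod 7. 5⁻¹ ≡ 3 (mod 7) since 5·3 = 15 ≡ 1, so λ ≡ 5.
  x = λ² - 5 - 3 = 25 - 8 ≡ 3; y = λ·(5 - 3) - 1 ≡ 2. → (3, 2)
11P: (3, 2) + (3, 5): same x and y₁ ≡ -y₂, so the sum is O.
11P = O, so the order is 11.

11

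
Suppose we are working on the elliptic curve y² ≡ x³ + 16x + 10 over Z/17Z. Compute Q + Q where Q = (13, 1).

tangent at (13, 1): λ = (3·13² + 16)/(2·1) ≡ 13/2. 2⁻¹ ≡ 9 (mod 17), so λ ≡ 13·9 ≡ 15.
  x = λ² - 13 - 13 = 225 - 26 ≡ 12; y = λ·(13 - 12) - 1 ≡ 14. → (12, 14)

(12, 14)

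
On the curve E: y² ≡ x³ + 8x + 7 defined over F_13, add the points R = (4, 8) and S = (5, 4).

(4, 8) + (5, 4). λ = (4 - 8)/(5 - 4) ≡ 9/1 mod 13. 1⁻¹ ≡ 1 (mod 13), so λ ≡ 9.
  x = λ² - 4 - 5 = 81 - 9 ≡ 7; y = λ·(4 - 7) - 8 ≡ 4. → (7, 4)

(7, 4)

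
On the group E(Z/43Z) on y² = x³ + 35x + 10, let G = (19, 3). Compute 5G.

Double-and-add on 5 = (101)₂. Start with G = (19, 3) for the leading 1-bit.
double: tangent at (19, 3): λ = (3·19² + 35)/(2·3) ≡ 0/6. 6⁻¹ ≡ 36 (mod 43) since 6·36 = 216 ≡ 1, so λ ≡ 0·36 ≡ 0.
  x = λ² - 19 - 19 = 0 - 38 ≡ 5; y = λ·(19 - 5) - 3 ≡ 40. → (5, 40)
double: tangent at (5, 40): λ = (3·5² + 35)/(2·40) ≡ 24/37. 37⁻¹ ≡ 7 (mod 43), so λ ≡ 24·7 ≡ 39.
  x = λ² - 5 - 5 = 1521 - 10 ≡ 6; y = λ·(5 - 6) - 40 ≡ 7. → (6, 7)
add G: (6, 7) + (19, 3). λ = (3 - 7)/(19 - 6) ≡ 39/13 mod 43. 13⁻¹ ≡ 10 (mod 43), so λ ≡ 3.
  x = λ² - 6 - 19 = 9 - 25 ≡ 27; y = λ·(6 - 27) - 7 ≡ 16. → (27, 16)

(27, 16)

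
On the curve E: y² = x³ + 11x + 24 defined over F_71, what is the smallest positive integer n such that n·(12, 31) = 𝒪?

2P: tangent at (12, 31): λ = (3·12² + 11)/(2·31) ≡ 17/62. 62⁻¹ ≡ 63 (mod 71), so λ ≡ 17·63 ≡ 6.
  x = λ² - 12 - 12 = 36 - 24 ≡ 12; y = λ·(12 - 12) - 31 ≡ 40. → (12, 40)
3P: (12, 40) + (12, 31): same x and y₁ ≡ -y₂, so the sum is 𝒪.
3P = 𝒪, so the order is 3.

3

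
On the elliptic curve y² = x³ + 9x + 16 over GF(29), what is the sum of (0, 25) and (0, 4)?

The two points share x = 0 and their y-coordinates satisfy 25 + 4 ≡ 0 (mod 29), so they are inverses. Their sum is 𝒪.

O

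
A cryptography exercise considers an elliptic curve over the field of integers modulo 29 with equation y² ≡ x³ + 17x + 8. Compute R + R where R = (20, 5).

(27, 16)

tangent at (20, 5): λ = (3·20² + 17)/(2·5) ≡ 28/10. 10⁻¹ ≡ 3 (mod 29), so λ ≡ 28·3 ≡ 26.
  x = λ² - 20 - 20 = 676 - 40 ≡ 27; y = λ·(20 - 27) - 5 ≡ 16. → (27, 16)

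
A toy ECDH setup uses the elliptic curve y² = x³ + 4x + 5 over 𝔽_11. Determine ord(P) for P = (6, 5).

4

2P: tangent at (6, 5): λ = (3·6² + 4)/(2·5) ≡ 2/10. 10⁻¹ ≡ 10 (mod 11), so λ ≡ 2·10 ≡ 9.
  x = λ² - 6 - 6 = 81 - 12 ≡ 3; y = λ·(6 - 3) - 5 ≡ 0. → (3, 0)
3P: (3, 0) + (6, 5). λ = (5 - 0)/(6 - 3) ≡ 5/3 mod 11. 3⁻¹ ≡ 4 (mod 11), so λ ≡ 9.
  x = λ² - 3 - 6 = 81 - 9 ≡ 6; y = λ·(3 - 6) - 0 ≡ 6. → (6, 6)
4P: (6, 6) + (6, 5): same x and y₁ ≡ -y₂, so the sum is ∞.
4P = ∞, so the order is 4.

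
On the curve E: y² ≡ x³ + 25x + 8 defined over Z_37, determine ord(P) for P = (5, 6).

8

2P: tangent at (5, 6): λ = (3·5² + 25)/(2·6) ≡ 26/12. 12⁻¹ ≡ 34 (mod 37), so λ ≡ 26·34 ≡ 33.
  x = λ² - 5 - 5 = 1089 - 10 ≡ 6; y = λ·(5 - 6) - 6 ≡ 35. → (6, 35)
3P: (6, 35) + (5, 6). λ = (6 - 35)/(5 - 6) ≡ 8/36 mod 37. 36⁻¹ ≡ 36 (mod 37) since 36·36 = 1296 ≡ 1, so λ ≡ 29.
  x = λ² - 6 - 5 = 841 - 11 ≡ 16; y = λ·(6 - 16) - 35 ≡ 8. → (16, 8)
4P: (16, 8) + (5, 6). λ = (6 - 8)/(5 - 16) ≡ 35/26 mod 37. 26⁻¹ ≡ 10 (mod 37), so λ ≡ 17.
  x = λ² - 16 - 5 = 289 - 21 ≡ 9; y = λ·(16 - 9) - 8 ≡ 0. → (9, 0)
5P: (9, 0) + (5, 6). λ = (6 - 0)/(5 - 9) ≡ 6/33 mod 37. 33⁻¹ ≡ 9 (mod 37) since 33·9 = 297 ≡ 1, so λ ≡ 17.
  x = λ² - 9 - 5 = 289 - 14 ≡ 16; y = λ·(9 - 16) - 0 ≡ 29. → (16, 29)
6P: (16, 29) + (5, 6). λ = (6 - 29)/(5 - 16) ≡ 14/26 mod 37. 26⁻¹ ≡ 10 (mod 37) since 26·10 = 260 ≡ 1, so λ ≡ 29.
  x = λ² - 16 - 5 = 841 - 21 ≡ 6; y = λ·(16 - 6) - 29 ≡ 2. → (6, 2)
7P: (6, 2) + (5, 6). λ = (6 - 2)/(5 - 6) ≡ 4/36 mod 37. 36⁻¹ ≡ 36 (mod 37), so λ ≡ 33.
  x = λ² - 6 - 5 = 1089 - 11 ≡ 5; y = λ·(6 - 5) - 2 ≡ 31. → (5, 31)
8P: (5, 31) + (5, 6): same x and y₁ ≡ -y₂, so the sum is ∞.
8P = ∞, so the order is 8.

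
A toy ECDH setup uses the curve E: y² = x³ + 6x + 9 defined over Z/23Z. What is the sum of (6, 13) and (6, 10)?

The two points share x = 6 and their y-coordinates satisfy 13 + 10 ≡ 0 (mod 23), so they are inverses. Their sum is ∞.

O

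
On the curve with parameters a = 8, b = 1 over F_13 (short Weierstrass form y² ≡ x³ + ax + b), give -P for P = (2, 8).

-(2, 8) = (2, -8 mod 13) = (2, 5).

(2, 5)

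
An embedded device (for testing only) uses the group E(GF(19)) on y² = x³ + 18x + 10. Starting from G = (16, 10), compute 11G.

(16, 9)

Repeated addition: build up to 11G.
2G: tangent at (16, 10): λ = (3·16² + 18)/(2·10) ≡ 7/1. 1⁻¹ ≡ 1 (mod 19), so λ ≡ 7·1 ≡ 7.
  x = λ² - 16 - 16 = 49 - 32 ≡ 17; y = λ·(16 - 17) - 10 ≡ 2. → (17, 2)
3G: (17, 2) + (16, 10). λ = (10 - 2)/(16 - 17) ≡ 8/18 mod 19. 18⁻¹ ≡ 18 (mod 19) since 18·18 = 324 ≡ 1, so λ ≡ 11.
  x = λ² - 17 - 16 = 121 - 33 ≡ 12; y = λ·(17 - 12) - 2 ≡ 15. → (12, 15)
4G: (12, 15) + (16, 10). λ = (10 - 15)/(16 - 12) ≡ 14/4 mod 19. 4⁻¹ ≡ 5 (mod 19), so λ ≡ 13.
  x = λ² - 12 - 16 = 169 - 28 ≡ 8; y = λ·(12 - 8) - 15 ≡ 18. → (8, 18)
5G: (8, 18) + (16, 10). λ = (10 - 18)/(16 - 8) ≡ 11/8 mod 19. 8⁻¹ ≡ 12 (mod 19), so λ ≡ 18.
  x = λ² - 8 - 16 = 324 - 24 ≡ 15; y = λ·(8 - 15) - 18 ≡ 8. → (15, 8)
6G: (15, 8) + (16, 10). λ = (10 - 8)/(16 - 15) ≡ 2/1 mod 19. 1⁻¹ ≡ 1 (mod 19), so λ ≡ 2.
  x = λ² - 15 - 16 = 4 - 31 ≡ 11; y = λ·(15 - 11) - 8 ≡ 0. → (11, 0)
7G: (11, 0) + (16, 10). λ = (10 - 0)/(16 - 11) ≡ 10/5 mod 19. 5⁻¹ ≡ 4 (mod 19), so λ ≡ 2.
  x = λ² - 11 - 16 = 4 - 27 ≡ 15; y = λ·(11 - 15) - 0 ≡ 11. → (15, 11)
8G: (15, 11) + (16, 10). λ = (10 - 11)/(16 - 15) ≡ 18/1 mod 19. 1⁻¹ ≡ 1 (mod 19) since 1·1 = 1 ≡ 1, so λ ≡ 18.
  x = λ² - 15 - 16 = 324 - 31 ≡ 8; y = λ·(15 - 8) - 11 ≡ 1. → (8, 1)
9G: (8, 1) + (16, 10). λ = (10 - 1)/(16 - 8) ≡ 9/8 mod 19. 8⁻¹ ≡ 12 (mod 19) since 8·12 = 96 ≡ 1, so λ ≡ 13.
  x = λ² - 8 - 16 = 169 - 24 ≡ 12; y = λ·(8 - 12) - 1 ≡ 4. → (12, 4)
10G: (12, 4) + (16, 10). λ = (10 - 4)/(16 - 12) ≡ 6/4 mod 19. 4⁻¹ ≡ 5 (mod 19) since 4·5 = 20 ≡ 1, so λ ≡ 11.
  x = λ² - 12 - 16 = 121 - 28 ≡ 17; y = λ·(12 - 17) - 4 ≡ 17. → (17, 17)
11G: (17, 17) + (16, 10). λ = (10 - 17)/(16 - 17) ≡ 12/18 mod 19. 18⁻¹ ≡ 18 (mod 19), so λ ≡ 7.
  x = λ² - 17 - 16 = 49 - 33 ≡ 16; y = λ·(17 - 16) - 17 ≡ 9. → (16, 9)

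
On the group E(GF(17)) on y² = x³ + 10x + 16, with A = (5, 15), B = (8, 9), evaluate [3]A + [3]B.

(0, 13)

First 3A:
Repeated addition: build up to 3A.
2A: tangent at (5, 15): λ = (3·5² + 10)/(2·15) ≡ 0/13. 13⁻¹ ≡ 4 (mod 17) since 13·4 = 52 ≡ 1, so λ ≡ 0·4 ≡ 0.
  x = λ² - 5 - 5 = 0 - 10 ≡ 7; y = λ·(5 - 7) - 15 ≡ 2. → (7, 2)
3A: (7, 2) + (5, 15). λ = (15 - 2)/(5 - 7) ≡ 13/15 mod 17. 15⁻¹ ≡ 8 (mod 17), so λ ≡ 2.
  x = λ² - 7 - 5 = 4 - 12 ≡ 9; y = λ·(7 - 9) - 2 ≡ 11. → (9, 11)
3A = (9, 11).
Next 3B:
Repeated addition: build up to 3B.
2B: tangent at (8, 9): λ = (3·8² + 10)/(2·9) ≡ 15/1. 1⁻¹ ≡ 1 (mod 17) since 1·1 = 1 ≡ 1, so λ ≡ 15·1 ≡ 15.
  x = λ² - 8 - 8 = 225 - 16 ≡ 5; y = λ·(8 - 5) - 9 ≡ 2. → (5, 2)
3B: (5, 2) + (8, 9). λ = (9 - 2)/(8 - 5) ≡ 7/3 mod 17. 3⁻¹ ≡ 6 (mod 17), so λ ≡ 8.
  x = λ² - 5 - 8 = 64 - 13 ≡ 0; y = λ·(5 - 0) - 2 ≡ 4. → (0, 4)
3B = (0, 4).
Finally 3A + 3B:
(9, 11) + (0, 4). λ = (4 - 11)/(0 - 9) ≡ 10/8 mod 17. 8⁻¹ ≡ 15 (mod 17), so λ ≡ 14.
  x = λ² - 9 - 0 = 196 - 9 ≡ 0; y = λ·(9 - 0) - 11 ≡ 13. → (0, 13)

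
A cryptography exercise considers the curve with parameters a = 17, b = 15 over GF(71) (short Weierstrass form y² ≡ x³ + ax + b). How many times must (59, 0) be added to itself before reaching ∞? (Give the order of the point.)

2P: (59, 0) + (59, 0): same x and y₁ ≡ -y₂, so the sum is ∞.
2P = ∞, so the order is 2.

2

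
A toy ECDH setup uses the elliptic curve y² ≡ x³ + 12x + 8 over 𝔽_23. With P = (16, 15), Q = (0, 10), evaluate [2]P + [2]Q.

First 2P:
Repeated addition: build up to 2P.
2P: tangent at (16, 15): λ = (3·16² + 12)/(2·15) ≡ 21/7. 7⁻¹ ≡ 10 (mod 23) since 7·10 = 70 ≡ 1, so λ ≡ 21·10 ≡ 3.
  x = λ² - 16 - 16 = 9 - 32 ≡ 0; y = λ·(16 - 0) - 15 ≡ 10. → (0, 10)
2P = (0, 10).
Next 2Q:
Repeated addition: build up to 2Q.
2Q: tangent at (0, 10): λ = (3·0² + 12)/(2·10) ≡ 12/20. 20⁻¹ ≡ 15 (mod 23) since 20·15 = 300 ≡ 1, so λ ≡ 12·15 ≡ 19.
  x = λ² - 0 - 0 = 361 - 0 ≡ 16; y = λ·(0 - 16) - 10 ≡ 8. → (16, 8)
2Q = (16, 8).
Finally 2P + 2Q:
(0, 10) + (16, 8). λ = (8 - 10)/(16 - 0) ≡ 21/16 mod 23. 16⁻¹ ≡ 13 (mod 23) since 16·13 = 208 ≡ 1, so λ ≡ 20.
  x = λ² - 0 - 16 = 400 - 16 ≡ 16; y = λ·(0 - 16) - 10 ≡ 15. → (16, 15)

(16, 15)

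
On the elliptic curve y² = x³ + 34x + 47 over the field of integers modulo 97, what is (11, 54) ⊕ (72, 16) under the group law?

(11, 54) + (72, 16). λ = (16 - 54)/(72 - 11) ≡ 59/61 mod 97. 61⁻¹ ≡ 35 (mod 97) since 61·35 = 2135 ≡ 1, so λ ≡ 28.
  x = λ² - 11 - 72 = 784 - 83 ≡ 22; y = λ·(11 - 22) - 54 ≡ 26. → (22, 26)

(22, 26)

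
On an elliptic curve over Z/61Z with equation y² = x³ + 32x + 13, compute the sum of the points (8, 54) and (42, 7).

(8, 54) + (42, 7). λ = (7 - 54)/(42 - 8) ≡ 14/34 mod 61. 34⁻¹ ≡ 9 (mod 61) since 34·9 = 306 ≡ 1, so λ ≡ 4.
  x = λ² - 8 - 42 = 16 - 50 ≡ 27; y = λ·(8 - 27) - 54 ≡ 53. → (27, 53)

(27, 53)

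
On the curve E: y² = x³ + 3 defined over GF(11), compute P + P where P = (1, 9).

tangent at (1, 9): λ = (3·1² + 0)/(2·9) ≡ 3/7. 7⁻¹ ≡ 8 (mod 11), so λ ≡ 3·8 ≡ 2.
  x = λ² - 1 - 1 = 4 - 2 ≡ 2; y = λ·(1 - 2) - 9 ≡ 0. → (2, 0)

(2, 0)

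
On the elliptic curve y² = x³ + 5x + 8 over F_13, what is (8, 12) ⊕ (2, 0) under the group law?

(8, 12) + (2, 0). λ = (0 - 12)/(2 - 8) ≡ 1/7 mod 13. 7⁻¹ ≡ 2 (mod 13), so λ ≡ 2.
  x = λ² - 8 - 2 = 4 - 10 ≡ 7; y = λ·(8 - 7) - 12 ≡ 3. → (7, 3)

(7, 3)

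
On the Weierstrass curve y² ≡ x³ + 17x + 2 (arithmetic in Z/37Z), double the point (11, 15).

(11, 22)

tangent at (11, 15): λ = (3·11² + 17)/(2·15) ≡ 10/30. 30⁻¹ ≡ 21 (mod 37), so λ ≡ 10·21 ≡ 25.
  x = λ² - 11 - 11 = 625 - 22 ≡ 11; y = λ·(11 - 11) - 15 ≡ 22. → (11, 22)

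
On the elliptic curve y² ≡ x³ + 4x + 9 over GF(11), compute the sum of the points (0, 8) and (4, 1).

(0, 8) + (4, 1). λ = (1 - 8)/(4 - 0) ≡ 4/4 mod 11. 4⁻¹ ≡ 3 (mod 11), so λ ≡ 1.
  x = λ² - 0 - 4 = 1 - 4 ≡ 8; y = λ·(0 - 8) - 8 ≡ 6. → (8, 6)

(8, 6)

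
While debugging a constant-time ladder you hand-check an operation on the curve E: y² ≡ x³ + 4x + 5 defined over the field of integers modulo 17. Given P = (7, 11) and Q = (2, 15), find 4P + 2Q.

First 4P:
Repeated addition: build up to 4P.
2P: tangent at (7, 11): λ = (3·7² + 4)/(2·11) ≡ 15/5. 5⁻¹ ≡ 7 (mod 17), so λ ≡ 15·7 ≡ 3.
  x = λ² - 7 - 7 = 9 - 14 ≡ 12; y = λ·(7 - 12) - 11 ≡ 8. → (12, 8)
3P: (12, 8) + (7, 11). λ = (11 - 8)/(7 - 12) ≡ 3/12 mod 17. 12⁻¹ ≡ 10 (mod 17) since 12·10 = 120 ≡ 1, so λ ≡ 13.
  x = λ² - 12 - 7 = 169 - 19 ≡ 14; y = λ·(12 - 14) - 8 ≡ 0. → (14, 0)
4P: (14, 0) + (7, 11). λ = (11 - 0)/(7 - 14) ≡ 11/10 mod 17. 10⁻¹ ≡ 12 (mod 17), so λ ≡ 13.
  x = λ² - 14 - 7 = 169 - 21 ≡ 12; y = λ·(14 - 12) - 0 ≡ 9. → (12, 9)
4P = (12, 9).
Next 2Q:
Repeated addition: build up to 2Q.
2Q: tangent at (2, 15): λ = (3·2² + 4)/(2·15) ≡ 16/13. 13⁻¹ ≡ 4 (mod 17) since 13·4 = 52 ≡ 1, so λ ≡ 16·4 ≡ 13.
  x = λ² - 2 - 2 = 169 - 4 ≡ 12; y = λ·(2 - 12) - 15 ≡ 8. → (12, 8)
2Q = (12, 8).
Finally 4P + 2Q:
(12, 9) + (12, 8): same x and y₁ ≡ -y₂, so the sum is O.

O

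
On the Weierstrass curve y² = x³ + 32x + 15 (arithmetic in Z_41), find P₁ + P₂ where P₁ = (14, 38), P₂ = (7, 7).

(12, 6)

(14, 38) + (7, 7). λ = (7 - 38)/(7 - 14) ≡ 10/34 mod 41. 34⁻¹ ≡ 35 (mod 41), so λ ≡ 22.
  x = λ² - 14 - 7 = 484 - 21 ≡ 12; y = λ·(14 - 12) - 38 ≡ 6. → (12, 6)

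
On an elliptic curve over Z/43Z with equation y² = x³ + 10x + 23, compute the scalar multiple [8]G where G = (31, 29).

Double-and-add on 8 = (1000)₂. Start with G = (31, 29) for the leading 1-bit.
double: tangent at (31, 29): λ = (3·31² + 10)/(2·29) ≡ 12/15. 15⁻¹ ≡ 23 (mod 43) since 15·23 = 345 ≡ 1, so λ ≡ 12·23 ≡ 18.
  x = λ² - 31 - 31 = 324 - 62 ≡ 4; y = λ·(31 - 4) - 29 ≡ 27. → (4, 27)
double: tangent at (4, 27): λ = (3·4² + 10)/(2·27) ≡ 15/11. 11⁻¹ ≡ 4 (mod 43) since 11·4 = 44 ≡ 1, so λ ≡ 15·4 ≡ 17.
  x = λ² - 4 - 4 = 289 - 8 ≡ 23; y = λ·(4 - 23) - 27 ≡ 37. → (23, 37)
double: tangent at (23, 37): λ = (3·23² + 10)/(2·37) ≡ 6/31. 31⁻¹ ≡ 25 (mod 43), so λ ≡ 6·25 ≡ 21.
  x = λ² - 23 - 23 = 441 - 46 ≡ 8; y = λ·(23 - 8) - 37 ≡ 20. → (8, 20)

(8, 20)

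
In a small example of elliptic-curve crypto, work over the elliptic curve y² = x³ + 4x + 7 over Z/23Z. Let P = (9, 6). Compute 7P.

Double-and-add on 7 = (111)₂. Start with P = (9, 6) for the leading 1-bit.
double: tangent at (9, 6): λ = (3·9² + 4)/(2·6) ≡ 17/12. 12⁻¹ ≡ 2 (mod 23), so λ ≡ 17·2 ≡ 11.
  x = λ² - 9 - 9 = 121 - 18 ≡ 11; y = λ·(9 - 11) - 6 ≡ 18. → (11, 18)
add P: (11, 18) + (9, 6). λ = (6 - 18)/(9 - 11) ≡ 11/21 mod 23. 21⁻¹ ≡ 11 (mod 23) since 21·11 = 231 ≡ 1, so λ ≡ 6.
  x = λ² - 11 - 9 = 36 - 20 ≡ 16; y = λ·(11 - 16) - 18 ≡ 21. → (16, 21)
double: tangent at (16, 21): λ = (3·16² + 4)/(2·21) ≡ 13/19. 19⁻¹ ≡ 17 (mod 23), so λ ≡ 13·17 ≡ 14.
  x = λ² - 16 - 16 = 196 - 32 ≡ 3; y = λ·(16 - 3) - 21 ≡ 0. → (3, 0)
add P: (3, 0) + (9, 6). λ = (6 - 0)/(9 - 3) ≡ 6/6 mod 23. 6⁻¹ ≡ 4 (mod 23), so λ ≡ 1.
  x = λ² - 3 - 9 = 1 - 12 ≡ 12; y = λ·(3 - 12) - 0 ≡ 14. → (12, 14)

(12, 14)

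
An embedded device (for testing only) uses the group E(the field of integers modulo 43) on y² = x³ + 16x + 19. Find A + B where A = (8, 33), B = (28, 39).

(23, 27)

(8, 33) + (28, 39). λ = (39 - 33)/(28 - 8) ≡ 6/20 mod 43. 20⁻¹ ≡ 28 (mod 43) since 20·28 = 560 ≡ 1, so λ ≡ 39.
  x = λ² - 8 - 28 = 1521 - 36 ≡ 23; y = λ·(8 - 23) - 33 ≡ 27. → (23, 27)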